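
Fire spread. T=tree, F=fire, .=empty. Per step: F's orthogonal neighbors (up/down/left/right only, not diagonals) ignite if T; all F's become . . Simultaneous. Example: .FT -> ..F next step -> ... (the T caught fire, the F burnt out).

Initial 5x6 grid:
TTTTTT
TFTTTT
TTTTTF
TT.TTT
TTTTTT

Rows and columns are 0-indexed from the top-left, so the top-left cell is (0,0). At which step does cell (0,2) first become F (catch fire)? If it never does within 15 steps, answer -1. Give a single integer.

Step 1: cell (0,2)='T' (+7 fires, +2 burnt)
Step 2: cell (0,2)='F' (+11 fires, +7 burnt)
  -> target ignites at step 2
Step 3: cell (0,2)='.' (+6 fires, +11 burnt)
Step 4: cell (0,2)='.' (+3 fires, +6 burnt)
Step 5: cell (0,2)='.' (+0 fires, +3 burnt)
  fire out at step 5

2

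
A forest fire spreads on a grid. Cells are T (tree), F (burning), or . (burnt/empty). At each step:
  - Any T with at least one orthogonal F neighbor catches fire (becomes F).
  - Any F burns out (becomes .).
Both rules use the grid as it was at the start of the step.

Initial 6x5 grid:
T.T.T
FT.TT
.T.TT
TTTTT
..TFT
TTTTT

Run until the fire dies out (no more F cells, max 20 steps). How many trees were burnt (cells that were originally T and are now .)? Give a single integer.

Answer: 20

Derivation:
Step 1: +6 fires, +2 burnt (F count now 6)
Step 2: +6 fires, +6 burnt (F count now 6)
Step 3: +4 fires, +6 burnt (F count now 4)
Step 4: +3 fires, +4 burnt (F count now 3)
Step 5: +1 fires, +3 burnt (F count now 1)
Step 6: +0 fires, +1 burnt (F count now 0)
Fire out after step 6
Initially T: 21, now '.': 29
Total burnt (originally-T cells now '.'): 20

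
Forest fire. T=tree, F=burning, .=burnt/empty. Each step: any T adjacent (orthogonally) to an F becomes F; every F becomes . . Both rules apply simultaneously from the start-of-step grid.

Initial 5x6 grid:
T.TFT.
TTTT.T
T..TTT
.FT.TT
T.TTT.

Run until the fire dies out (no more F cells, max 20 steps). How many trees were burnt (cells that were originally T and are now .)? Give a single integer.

Step 1: +4 fires, +2 burnt (F count now 4)
Step 2: +3 fires, +4 burnt (F count now 3)
Step 3: +3 fires, +3 burnt (F count now 3)
Step 4: +4 fires, +3 burnt (F count now 4)
Step 5: +4 fires, +4 burnt (F count now 4)
Step 6: +0 fires, +4 burnt (F count now 0)
Fire out after step 6
Initially T: 19, now '.': 29
Total burnt (originally-T cells now '.'): 18

Answer: 18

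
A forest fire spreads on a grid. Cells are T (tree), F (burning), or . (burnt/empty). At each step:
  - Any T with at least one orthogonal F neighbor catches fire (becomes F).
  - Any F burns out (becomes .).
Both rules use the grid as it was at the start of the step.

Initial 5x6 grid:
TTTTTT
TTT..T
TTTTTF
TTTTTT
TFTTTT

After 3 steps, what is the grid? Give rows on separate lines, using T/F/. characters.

Step 1: 6 trees catch fire, 2 burn out
  TTTTTT
  TTT..F
  TTTTF.
  TFTTTF
  F.FTTT
Step 2: 8 trees catch fire, 6 burn out
  TTTTTF
  TTT...
  TFTF..
  F.FTF.
  ...FTF
Step 3: 6 trees catch fire, 8 burn out
  TTTTF.
  TFT...
  F.F...
  ...F..
  ....F.

TTTTF.
TFT...
F.F...
...F..
....F.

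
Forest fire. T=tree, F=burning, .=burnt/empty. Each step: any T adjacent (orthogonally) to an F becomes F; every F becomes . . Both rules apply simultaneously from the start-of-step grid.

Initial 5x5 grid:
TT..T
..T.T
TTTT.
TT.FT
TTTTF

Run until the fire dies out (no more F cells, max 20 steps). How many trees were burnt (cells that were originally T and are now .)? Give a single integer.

Step 1: +3 fires, +2 burnt (F count now 3)
Step 2: +2 fires, +3 burnt (F count now 2)
Step 3: +3 fires, +2 burnt (F count now 3)
Step 4: +3 fires, +3 burnt (F count now 3)
Step 5: +1 fires, +3 burnt (F count now 1)
Step 6: +0 fires, +1 burnt (F count now 0)
Fire out after step 6
Initially T: 16, now '.': 21
Total burnt (originally-T cells now '.'): 12

Answer: 12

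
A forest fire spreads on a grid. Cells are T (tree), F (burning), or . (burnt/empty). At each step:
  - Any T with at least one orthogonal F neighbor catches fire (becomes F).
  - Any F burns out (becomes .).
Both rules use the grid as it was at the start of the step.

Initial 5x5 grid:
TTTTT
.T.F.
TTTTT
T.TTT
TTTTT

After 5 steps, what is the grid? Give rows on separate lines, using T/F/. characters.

Step 1: 2 trees catch fire, 1 burn out
  TTTFT
  .T...
  TTTFT
  T.TTT
  TTTTT
Step 2: 5 trees catch fire, 2 burn out
  TTF.F
  .T...
  TTF.F
  T.TFT
  TTTTT
Step 3: 5 trees catch fire, 5 burn out
  TF...
  .T...
  TF...
  T.F.F
  TTTFT
Step 4: 5 trees catch fire, 5 burn out
  F....
  .F...
  F....
  T....
  TTF.F
Step 5: 2 trees catch fire, 5 burn out
  .....
  .....
  .....
  F....
  TF...

.....
.....
.....
F....
TF...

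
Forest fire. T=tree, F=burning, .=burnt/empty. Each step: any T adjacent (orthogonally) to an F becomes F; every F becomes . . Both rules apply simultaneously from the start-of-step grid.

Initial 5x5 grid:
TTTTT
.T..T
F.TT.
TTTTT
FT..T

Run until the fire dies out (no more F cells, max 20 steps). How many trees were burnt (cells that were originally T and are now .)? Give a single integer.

Answer: 9

Derivation:
Step 1: +2 fires, +2 burnt (F count now 2)
Step 2: +1 fires, +2 burnt (F count now 1)
Step 3: +1 fires, +1 burnt (F count now 1)
Step 4: +2 fires, +1 burnt (F count now 2)
Step 5: +2 fires, +2 burnt (F count now 2)
Step 6: +1 fires, +2 burnt (F count now 1)
Step 7: +0 fires, +1 burnt (F count now 0)
Fire out after step 7
Initially T: 16, now '.': 18
Total burnt (originally-T cells now '.'): 9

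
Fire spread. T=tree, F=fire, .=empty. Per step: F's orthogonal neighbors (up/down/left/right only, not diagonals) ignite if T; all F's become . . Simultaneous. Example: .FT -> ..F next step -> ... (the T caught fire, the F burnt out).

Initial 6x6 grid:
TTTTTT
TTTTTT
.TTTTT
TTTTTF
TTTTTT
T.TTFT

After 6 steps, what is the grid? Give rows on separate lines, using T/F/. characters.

Step 1: 6 trees catch fire, 2 burn out
  TTTTTT
  TTTTTT
  .TTTTF
  TTTTF.
  TTTTFF
  T.TF.F
Step 2: 5 trees catch fire, 6 burn out
  TTTTTT
  TTTTTF
  .TTTF.
  TTTF..
  TTTF..
  T.F...
Step 3: 5 trees catch fire, 5 burn out
  TTTTTF
  TTTTF.
  .TTF..
  TTF...
  TTF...
  T.....
Step 4: 5 trees catch fire, 5 burn out
  TTTTF.
  TTTF..
  .TF...
  TF....
  TF....
  T.....
Step 5: 5 trees catch fire, 5 burn out
  TTTF..
  TTF...
  .F....
  F.....
  F.....
  T.....
Step 6: 3 trees catch fire, 5 burn out
  TTF...
  TF....
  ......
  ......
  ......
  F.....

TTF...
TF....
......
......
......
F.....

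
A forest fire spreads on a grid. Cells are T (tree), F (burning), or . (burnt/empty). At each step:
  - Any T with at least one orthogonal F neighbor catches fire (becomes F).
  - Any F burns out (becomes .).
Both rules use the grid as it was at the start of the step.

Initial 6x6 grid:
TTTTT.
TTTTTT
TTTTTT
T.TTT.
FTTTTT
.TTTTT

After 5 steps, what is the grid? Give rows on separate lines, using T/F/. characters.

Step 1: 2 trees catch fire, 1 burn out
  TTTTT.
  TTTTTT
  TTTTTT
  F.TTT.
  .FTTTT
  .TTTTT
Step 2: 3 trees catch fire, 2 burn out
  TTTTT.
  TTTTTT
  FTTTTT
  ..TTT.
  ..FTTT
  .FTTTT
Step 3: 5 trees catch fire, 3 burn out
  TTTTT.
  FTTTTT
  .FTTTT
  ..FTT.
  ...FTT
  ..FTTT
Step 4: 6 trees catch fire, 5 burn out
  FTTTT.
  .FTTTT
  ..FTTT
  ...FT.
  ....FT
  ...FTT
Step 5: 6 trees catch fire, 6 burn out
  .FTTT.
  ..FTTT
  ...FTT
  ....F.
  .....F
  ....FT

.FTTT.
..FTTT
...FTT
....F.
.....F
....FT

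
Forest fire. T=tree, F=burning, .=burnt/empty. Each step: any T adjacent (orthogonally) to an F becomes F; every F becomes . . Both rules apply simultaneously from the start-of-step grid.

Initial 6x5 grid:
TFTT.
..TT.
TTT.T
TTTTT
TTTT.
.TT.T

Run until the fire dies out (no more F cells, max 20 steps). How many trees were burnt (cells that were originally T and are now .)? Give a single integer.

Answer: 20

Derivation:
Step 1: +2 fires, +1 burnt (F count now 2)
Step 2: +2 fires, +2 burnt (F count now 2)
Step 3: +2 fires, +2 burnt (F count now 2)
Step 4: +2 fires, +2 burnt (F count now 2)
Step 5: +4 fires, +2 burnt (F count now 4)
Step 6: +5 fires, +4 burnt (F count now 5)
Step 7: +3 fires, +5 burnt (F count now 3)
Step 8: +0 fires, +3 burnt (F count now 0)
Fire out after step 8
Initially T: 21, now '.': 29
Total burnt (originally-T cells now '.'): 20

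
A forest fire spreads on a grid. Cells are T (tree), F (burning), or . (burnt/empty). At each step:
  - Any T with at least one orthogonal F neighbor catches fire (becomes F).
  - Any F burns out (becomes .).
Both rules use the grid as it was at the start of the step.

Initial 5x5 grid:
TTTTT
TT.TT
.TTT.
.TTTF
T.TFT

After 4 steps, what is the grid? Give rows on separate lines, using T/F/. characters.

Step 1: 3 trees catch fire, 2 burn out
  TTTTT
  TT.TT
  .TTT.
  .TTF.
  T.F.F
Step 2: 2 trees catch fire, 3 burn out
  TTTTT
  TT.TT
  .TTF.
  .TF..
  T....
Step 3: 3 trees catch fire, 2 burn out
  TTTTT
  TT.FT
  .TF..
  .F...
  T....
Step 4: 3 trees catch fire, 3 burn out
  TTTFT
  TT..F
  .F...
  .....
  T....

TTTFT
TT..F
.F...
.....
T....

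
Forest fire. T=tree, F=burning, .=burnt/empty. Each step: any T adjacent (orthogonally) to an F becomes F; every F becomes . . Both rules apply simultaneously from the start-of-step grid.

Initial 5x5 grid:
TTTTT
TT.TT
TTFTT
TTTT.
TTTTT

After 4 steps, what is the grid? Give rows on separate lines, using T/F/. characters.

Step 1: 3 trees catch fire, 1 burn out
  TTTTT
  TT.TT
  TF.FT
  TTFT.
  TTTTT
Step 2: 7 trees catch fire, 3 burn out
  TTTTT
  TF.FT
  F...F
  TF.F.
  TTFTT
Step 3: 7 trees catch fire, 7 burn out
  TFTFT
  F...F
  .....
  F....
  TF.FT
Step 4: 5 trees catch fire, 7 burn out
  F.F.F
  .....
  .....
  .....
  F...F

F.F.F
.....
.....
.....
F...F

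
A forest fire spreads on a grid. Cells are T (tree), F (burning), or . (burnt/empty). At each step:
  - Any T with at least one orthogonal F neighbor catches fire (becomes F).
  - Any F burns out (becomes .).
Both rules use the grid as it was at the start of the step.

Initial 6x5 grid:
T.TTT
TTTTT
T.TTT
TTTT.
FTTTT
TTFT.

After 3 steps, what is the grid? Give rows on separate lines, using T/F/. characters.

Step 1: 6 trees catch fire, 2 burn out
  T.TTT
  TTTTT
  T.TTT
  FTTT.
  .FFTT
  FF.F.
Step 2: 4 trees catch fire, 6 burn out
  T.TTT
  TTTTT
  F.TTT
  .FFT.
  ...FT
  .....
Step 3: 4 trees catch fire, 4 burn out
  T.TTT
  FTTTT
  ..FTT
  ...F.
  ....F
  .....

T.TTT
FTTTT
..FTT
...F.
....F
.....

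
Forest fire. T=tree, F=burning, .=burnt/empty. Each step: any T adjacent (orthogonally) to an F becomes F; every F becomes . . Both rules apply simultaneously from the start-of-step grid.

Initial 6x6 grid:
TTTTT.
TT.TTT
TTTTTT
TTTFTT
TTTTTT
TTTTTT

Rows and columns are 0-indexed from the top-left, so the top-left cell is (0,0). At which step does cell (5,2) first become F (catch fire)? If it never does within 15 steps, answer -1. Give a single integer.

Step 1: cell (5,2)='T' (+4 fires, +1 burnt)
Step 2: cell (5,2)='T' (+8 fires, +4 burnt)
Step 3: cell (5,2)='F' (+9 fires, +8 burnt)
  -> target ignites at step 3
Step 4: cell (5,2)='.' (+8 fires, +9 burnt)
Step 5: cell (5,2)='.' (+3 fires, +8 burnt)
Step 6: cell (5,2)='.' (+1 fires, +3 burnt)
Step 7: cell (5,2)='.' (+0 fires, +1 burnt)
  fire out at step 7

3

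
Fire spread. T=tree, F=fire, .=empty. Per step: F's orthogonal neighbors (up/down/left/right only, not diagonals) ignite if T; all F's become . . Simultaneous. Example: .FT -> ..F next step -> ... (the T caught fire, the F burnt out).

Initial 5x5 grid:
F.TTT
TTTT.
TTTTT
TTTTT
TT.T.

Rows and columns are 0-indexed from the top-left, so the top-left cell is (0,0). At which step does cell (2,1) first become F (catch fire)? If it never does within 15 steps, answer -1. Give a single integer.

Step 1: cell (2,1)='T' (+1 fires, +1 burnt)
Step 2: cell (2,1)='T' (+2 fires, +1 burnt)
Step 3: cell (2,1)='F' (+3 fires, +2 burnt)
  -> target ignites at step 3
Step 4: cell (2,1)='.' (+5 fires, +3 burnt)
Step 5: cell (2,1)='.' (+4 fires, +5 burnt)
Step 6: cell (2,1)='.' (+3 fires, +4 burnt)
Step 7: cell (2,1)='.' (+2 fires, +3 burnt)
Step 8: cell (2,1)='.' (+0 fires, +2 burnt)
  fire out at step 8

3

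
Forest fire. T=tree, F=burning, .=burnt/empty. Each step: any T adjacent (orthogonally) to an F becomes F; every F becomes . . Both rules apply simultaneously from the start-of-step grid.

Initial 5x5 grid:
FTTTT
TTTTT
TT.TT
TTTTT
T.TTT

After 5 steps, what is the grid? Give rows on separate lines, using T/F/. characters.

Step 1: 2 trees catch fire, 1 burn out
  .FTTT
  FTTTT
  TT.TT
  TTTTT
  T.TTT
Step 2: 3 trees catch fire, 2 burn out
  ..FTT
  .FTTT
  FT.TT
  TTTTT
  T.TTT
Step 3: 4 trees catch fire, 3 burn out
  ...FT
  ..FTT
  .F.TT
  FTTTT
  T.TTT
Step 4: 4 trees catch fire, 4 burn out
  ....F
  ...FT
  ...TT
  .FTTT
  F.TTT
Step 5: 3 trees catch fire, 4 burn out
  .....
  ....F
  ...FT
  ..FTT
  ..TTT

.....
....F
...FT
..FTT
..TTT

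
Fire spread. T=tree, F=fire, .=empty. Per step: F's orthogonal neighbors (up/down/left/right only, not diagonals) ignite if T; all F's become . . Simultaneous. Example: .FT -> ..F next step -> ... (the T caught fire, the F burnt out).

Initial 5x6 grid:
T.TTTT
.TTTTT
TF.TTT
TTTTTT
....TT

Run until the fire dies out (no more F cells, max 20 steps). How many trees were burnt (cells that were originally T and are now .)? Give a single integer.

Step 1: +3 fires, +1 burnt (F count now 3)
Step 2: +3 fires, +3 burnt (F count now 3)
Step 3: +3 fires, +3 burnt (F count now 3)
Step 4: +4 fires, +3 burnt (F count now 4)
Step 5: +5 fires, +4 burnt (F count now 5)
Step 6: +3 fires, +5 burnt (F count now 3)
Step 7: +0 fires, +3 burnt (F count now 0)
Fire out after step 7
Initially T: 22, now '.': 29
Total burnt (originally-T cells now '.'): 21

Answer: 21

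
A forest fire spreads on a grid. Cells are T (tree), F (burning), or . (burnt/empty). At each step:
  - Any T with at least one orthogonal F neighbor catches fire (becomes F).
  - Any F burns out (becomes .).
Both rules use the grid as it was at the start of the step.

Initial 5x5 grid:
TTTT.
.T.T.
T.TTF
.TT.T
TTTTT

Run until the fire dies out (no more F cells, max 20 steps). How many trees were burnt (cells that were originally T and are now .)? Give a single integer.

Step 1: +2 fires, +1 burnt (F count now 2)
Step 2: +3 fires, +2 burnt (F count now 3)
Step 3: +3 fires, +3 burnt (F count now 3)
Step 4: +3 fires, +3 burnt (F count now 3)
Step 5: +2 fires, +3 burnt (F count now 2)
Step 6: +3 fires, +2 burnt (F count now 3)
Step 7: +0 fires, +3 burnt (F count now 0)
Fire out after step 7
Initially T: 17, now '.': 24
Total burnt (originally-T cells now '.'): 16

Answer: 16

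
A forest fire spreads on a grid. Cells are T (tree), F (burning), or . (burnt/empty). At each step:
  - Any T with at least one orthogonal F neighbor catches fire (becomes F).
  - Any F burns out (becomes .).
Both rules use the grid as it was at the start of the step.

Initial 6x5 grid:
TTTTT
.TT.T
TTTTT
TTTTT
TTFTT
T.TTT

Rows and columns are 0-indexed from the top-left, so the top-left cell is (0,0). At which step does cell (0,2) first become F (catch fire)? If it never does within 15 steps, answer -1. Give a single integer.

Step 1: cell (0,2)='T' (+4 fires, +1 burnt)
Step 2: cell (0,2)='T' (+6 fires, +4 burnt)
Step 3: cell (0,2)='T' (+7 fires, +6 burnt)
Step 4: cell (0,2)='F' (+4 fires, +7 burnt)
  -> target ignites at step 4
Step 5: cell (0,2)='.' (+3 fires, +4 burnt)
Step 6: cell (0,2)='.' (+2 fires, +3 burnt)
Step 7: cell (0,2)='.' (+0 fires, +2 burnt)
  fire out at step 7

4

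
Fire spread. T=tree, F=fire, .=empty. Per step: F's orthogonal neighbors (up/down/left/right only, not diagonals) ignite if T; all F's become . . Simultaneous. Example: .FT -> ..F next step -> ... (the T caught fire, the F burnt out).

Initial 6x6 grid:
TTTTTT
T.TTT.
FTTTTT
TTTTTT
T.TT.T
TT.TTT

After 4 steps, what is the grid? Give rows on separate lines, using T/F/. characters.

Step 1: 3 trees catch fire, 1 burn out
  TTTTTT
  F.TTT.
  .FTTTT
  FTTTTT
  T.TT.T
  TT.TTT
Step 2: 4 trees catch fire, 3 burn out
  FTTTTT
  ..TTT.
  ..FTTT
  .FTTTT
  F.TT.T
  TT.TTT
Step 3: 5 trees catch fire, 4 burn out
  .FTTTT
  ..FTT.
  ...FTT
  ..FTTT
  ..TT.T
  FT.TTT
Step 4: 6 trees catch fire, 5 burn out
  ..FTTT
  ...FT.
  ....FT
  ...FTT
  ..FT.T
  .F.TTT

..FTTT
...FT.
....FT
...FTT
..FT.T
.F.TTT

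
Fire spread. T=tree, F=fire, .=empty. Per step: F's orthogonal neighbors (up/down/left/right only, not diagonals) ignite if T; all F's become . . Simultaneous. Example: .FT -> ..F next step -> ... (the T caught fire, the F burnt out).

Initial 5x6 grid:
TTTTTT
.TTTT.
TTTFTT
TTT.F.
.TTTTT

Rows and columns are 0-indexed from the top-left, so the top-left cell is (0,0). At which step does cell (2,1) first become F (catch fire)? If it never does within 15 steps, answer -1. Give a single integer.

Step 1: cell (2,1)='T' (+4 fires, +2 burnt)
Step 2: cell (2,1)='F' (+8 fires, +4 burnt)
  -> target ignites at step 2
Step 3: cell (2,1)='.' (+6 fires, +8 burnt)
Step 4: cell (2,1)='.' (+4 fires, +6 burnt)
Step 5: cell (2,1)='.' (+1 fires, +4 burnt)
Step 6: cell (2,1)='.' (+0 fires, +1 burnt)
  fire out at step 6

2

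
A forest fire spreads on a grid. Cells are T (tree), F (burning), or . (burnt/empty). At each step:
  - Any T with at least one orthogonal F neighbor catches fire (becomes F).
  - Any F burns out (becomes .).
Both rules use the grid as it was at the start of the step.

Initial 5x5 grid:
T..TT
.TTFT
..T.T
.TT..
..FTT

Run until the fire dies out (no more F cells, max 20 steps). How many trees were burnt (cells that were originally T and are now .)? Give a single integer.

Answer: 11

Derivation:
Step 1: +5 fires, +2 burnt (F count now 5)
Step 2: +6 fires, +5 burnt (F count now 6)
Step 3: +0 fires, +6 burnt (F count now 0)
Fire out after step 3
Initially T: 12, now '.': 24
Total burnt (originally-T cells now '.'): 11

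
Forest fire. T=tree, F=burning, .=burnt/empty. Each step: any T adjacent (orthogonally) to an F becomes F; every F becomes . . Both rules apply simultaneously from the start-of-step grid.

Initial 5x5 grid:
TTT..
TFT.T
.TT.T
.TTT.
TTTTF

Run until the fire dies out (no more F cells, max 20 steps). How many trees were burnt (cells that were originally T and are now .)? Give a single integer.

Answer: 14

Derivation:
Step 1: +5 fires, +2 burnt (F count now 5)
Step 2: +6 fires, +5 burnt (F count now 6)
Step 3: +2 fires, +6 burnt (F count now 2)
Step 4: +1 fires, +2 burnt (F count now 1)
Step 5: +0 fires, +1 burnt (F count now 0)
Fire out after step 5
Initially T: 16, now '.': 23
Total burnt (originally-T cells now '.'): 14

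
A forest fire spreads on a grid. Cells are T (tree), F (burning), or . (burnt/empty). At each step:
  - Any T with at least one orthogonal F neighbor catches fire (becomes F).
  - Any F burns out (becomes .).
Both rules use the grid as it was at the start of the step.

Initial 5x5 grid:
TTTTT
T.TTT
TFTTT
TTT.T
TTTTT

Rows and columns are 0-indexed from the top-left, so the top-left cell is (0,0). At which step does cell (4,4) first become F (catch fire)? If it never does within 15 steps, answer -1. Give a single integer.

Step 1: cell (4,4)='T' (+3 fires, +1 burnt)
Step 2: cell (4,4)='T' (+6 fires, +3 burnt)
Step 3: cell (4,4)='T' (+6 fires, +6 burnt)
Step 4: cell (4,4)='T' (+5 fires, +6 burnt)
Step 5: cell (4,4)='F' (+2 fires, +5 burnt)
  -> target ignites at step 5
Step 6: cell (4,4)='.' (+0 fires, +2 burnt)
  fire out at step 6

5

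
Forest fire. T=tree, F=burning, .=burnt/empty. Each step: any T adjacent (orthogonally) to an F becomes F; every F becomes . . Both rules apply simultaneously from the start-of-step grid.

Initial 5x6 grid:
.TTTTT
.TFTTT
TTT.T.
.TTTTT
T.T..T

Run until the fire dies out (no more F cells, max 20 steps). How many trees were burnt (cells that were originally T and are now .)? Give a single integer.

Step 1: +4 fires, +1 burnt (F count now 4)
Step 2: +5 fires, +4 burnt (F count now 5)
Step 3: +7 fires, +5 burnt (F count now 7)
Step 4: +2 fires, +7 burnt (F count now 2)
Step 5: +1 fires, +2 burnt (F count now 1)
Step 6: +1 fires, +1 burnt (F count now 1)
Step 7: +0 fires, +1 burnt (F count now 0)
Fire out after step 7
Initially T: 21, now '.': 29
Total burnt (originally-T cells now '.'): 20

Answer: 20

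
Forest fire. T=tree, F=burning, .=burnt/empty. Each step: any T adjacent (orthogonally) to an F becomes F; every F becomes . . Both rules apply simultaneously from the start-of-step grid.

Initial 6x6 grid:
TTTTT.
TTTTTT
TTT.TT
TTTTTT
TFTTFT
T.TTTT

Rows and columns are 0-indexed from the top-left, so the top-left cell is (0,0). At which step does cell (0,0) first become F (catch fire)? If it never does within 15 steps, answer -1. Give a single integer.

Step 1: cell (0,0)='T' (+7 fires, +2 burnt)
Step 2: cell (0,0)='T' (+10 fires, +7 burnt)
Step 3: cell (0,0)='T' (+5 fires, +10 burnt)
Step 4: cell (0,0)='T' (+6 fires, +5 burnt)
Step 5: cell (0,0)='F' (+3 fires, +6 burnt)
  -> target ignites at step 5
Step 6: cell (0,0)='.' (+0 fires, +3 burnt)
  fire out at step 6

5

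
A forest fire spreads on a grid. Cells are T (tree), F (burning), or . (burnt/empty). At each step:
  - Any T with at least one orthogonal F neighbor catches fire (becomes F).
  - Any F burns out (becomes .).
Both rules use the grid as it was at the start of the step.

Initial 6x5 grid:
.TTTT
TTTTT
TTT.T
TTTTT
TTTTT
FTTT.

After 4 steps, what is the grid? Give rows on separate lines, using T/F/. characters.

Step 1: 2 trees catch fire, 1 burn out
  .TTTT
  TTTTT
  TTT.T
  TTTTT
  FTTTT
  .FTT.
Step 2: 3 trees catch fire, 2 burn out
  .TTTT
  TTTTT
  TTT.T
  FTTTT
  .FTTT
  ..FT.
Step 3: 4 trees catch fire, 3 burn out
  .TTTT
  TTTTT
  FTT.T
  .FTTT
  ..FTT
  ...F.
Step 4: 4 trees catch fire, 4 burn out
  .TTTT
  FTTTT
  .FT.T
  ..FTT
  ...FT
  .....

.TTTT
FTTTT
.FT.T
..FTT
...FT
.....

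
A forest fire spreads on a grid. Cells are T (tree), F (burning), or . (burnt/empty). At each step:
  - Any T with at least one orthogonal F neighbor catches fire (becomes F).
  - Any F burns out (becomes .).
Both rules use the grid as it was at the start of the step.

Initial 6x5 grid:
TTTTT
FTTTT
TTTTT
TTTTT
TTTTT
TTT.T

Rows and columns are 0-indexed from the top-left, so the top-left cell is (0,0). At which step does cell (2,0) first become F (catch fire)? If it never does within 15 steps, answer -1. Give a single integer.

Step 1: cell (2,0)='F' (+3 fires, +1 burnt)
  -> target ignites at step 1
Step 2: cell (2,0)='.' (+4 fires, +3 burnt)
Step 3: cell (2,0)='.' (+5 fires, +4 burnt)
Step 4: cell (2,0)='.' (+6 fires, +5 burnt)
Step 5: cell (2,0)='.' (+5 fires, +6 burnt)
Step 6: cell (2,0)='.' (+3 fires, +5 burnt)
Step 7: cell (2,0)='.' (+1 fires, +3 burnt)
Step 8: cell (2,0)='.' (+1 fires, +1 burnt)
Step 9: cell (2,0)='.' (+0 fires, +1 burnt)
  fire out at step 9

1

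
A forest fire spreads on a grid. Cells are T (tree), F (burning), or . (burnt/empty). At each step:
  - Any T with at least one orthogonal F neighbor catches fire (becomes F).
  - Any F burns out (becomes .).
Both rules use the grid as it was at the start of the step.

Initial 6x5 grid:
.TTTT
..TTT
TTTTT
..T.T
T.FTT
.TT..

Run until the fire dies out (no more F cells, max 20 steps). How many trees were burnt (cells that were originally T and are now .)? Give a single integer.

Step 1: +3 fires, +1 burnt (F count now 3)
Step 2: +3 fires, +3 burnt (F count now 3)
Step 3: +4 fires, +3 burnt (F count now 4)
Step 4: +4 fires, +4 burnt (F count now 4)
Step 5: +3 fires, +4 burnt (F count now 3)
Step 6: +1 fires, +3 burnt (F count now 1)
Step 7: +0 fires, +1 burnt (F count now 0)
Fire out after step 7
Initially T: 19, now '.': 29
Total burnt (originally-T cells now '.'): 18

Answer: 18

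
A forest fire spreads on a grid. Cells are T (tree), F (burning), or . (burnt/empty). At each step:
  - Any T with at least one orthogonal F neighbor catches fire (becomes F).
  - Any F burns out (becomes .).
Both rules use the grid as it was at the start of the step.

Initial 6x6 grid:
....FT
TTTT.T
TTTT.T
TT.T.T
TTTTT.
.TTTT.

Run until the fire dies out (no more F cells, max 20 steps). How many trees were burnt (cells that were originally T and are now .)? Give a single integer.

Step 1: +1 fires, +1 burnt (F count now 1)
Step 2: +1 fires, +1 burnt (F count now 1)
Step 3: +1 fires, +1 burnt (F count now 1)
Step 4: +1 fires, +1 burnt (F count now 1)
Step 5: +0 fires, +1 burnt (F count now 0)
Fire out after step 5
Initially T: 24, now '.': 16
Total burnt (originally-T cells now '.'): 4

Answer: 4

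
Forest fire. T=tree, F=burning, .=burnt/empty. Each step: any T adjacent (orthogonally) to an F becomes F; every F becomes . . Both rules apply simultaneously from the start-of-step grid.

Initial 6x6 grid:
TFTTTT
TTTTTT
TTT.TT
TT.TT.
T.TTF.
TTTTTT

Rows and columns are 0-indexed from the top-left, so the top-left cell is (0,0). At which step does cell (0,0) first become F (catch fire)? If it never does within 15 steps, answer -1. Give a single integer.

Step 1: cell (0,0)='F' (+6 fires, +2 burnt)
  -> target ignites at step 1
Step 2: cell (0,0)='.' (+9 fires, +6 burnt)
Step 3: cell (0,0)='.' (+8 fires, +9 burnt)
Step 4: cell (0,0)='.' (+4 fires, +8 burnt)
Step 5: cell (0,0)='.' (+2 fires, +4 burnt)
Step 6: cell (0,0)='.' (+0 fires, +2 burnt)
  fire out at step 6

1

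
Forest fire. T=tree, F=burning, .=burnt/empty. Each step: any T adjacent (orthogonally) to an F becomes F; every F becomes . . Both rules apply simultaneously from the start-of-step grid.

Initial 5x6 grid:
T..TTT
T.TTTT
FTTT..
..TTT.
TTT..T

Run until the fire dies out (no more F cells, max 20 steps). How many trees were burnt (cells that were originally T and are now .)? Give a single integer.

Answer: 18

Derivation:
Step 1: +2 fires, +1 burnt (F count now 2)
Step 2: +2 fires, +2 burnt (F count now 2)
Step 3: +3 fires, +2 burnt (F count now 3)
Step 4: +3 fires, +3 burnt (F count now 3)
Step 5: +4 fires, +3 burnt (F count now 4)
Step 6: +3 fires, +4 burnt (F count now 3)
Step 7: +1 fires, +3 burnt (F count now 1)
Step 8: +0 fires, +1 burnt (F count now 0)
Fire out after step 8
Initially T: 19, now '.': 29
Total burnt (originally-T cells now '.'): 18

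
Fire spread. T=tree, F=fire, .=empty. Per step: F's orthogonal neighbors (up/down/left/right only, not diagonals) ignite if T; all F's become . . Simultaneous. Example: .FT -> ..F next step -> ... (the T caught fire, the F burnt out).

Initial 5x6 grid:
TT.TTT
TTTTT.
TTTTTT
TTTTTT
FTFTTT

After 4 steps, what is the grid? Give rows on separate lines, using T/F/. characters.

Step 1: 4 trees catch fire, 2 burn out
  TT.TTT
  TTTTT.
  TTTTTT
  FTFTTT
  .F.FTT
Step 2: 5 trees catch fire, 4 burn out
  TT.TTT
  TTTTT.
  FTFTTT
  .F.FTT
  ....FT
Step 3: 6 trees catch fire, 5 burn out
  TT.TTT
  FTFTT.
  .F.FTT
  ....FT
  .....F
Step 4: 5 trees catch fire, 6 burn out
  FT.TTT
  .F.FT.
  ....FT
  .....F
  ......

FT.TTT
.F.FT.
....FT
.....F
......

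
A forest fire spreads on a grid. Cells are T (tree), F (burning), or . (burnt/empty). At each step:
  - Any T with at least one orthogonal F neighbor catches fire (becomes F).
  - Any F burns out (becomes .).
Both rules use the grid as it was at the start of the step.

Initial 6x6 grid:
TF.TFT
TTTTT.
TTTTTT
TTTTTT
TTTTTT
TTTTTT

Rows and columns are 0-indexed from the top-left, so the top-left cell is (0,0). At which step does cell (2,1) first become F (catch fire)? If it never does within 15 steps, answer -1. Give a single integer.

Step 1: cell (2,1)='T' (+5 fires, +2 burnt)
Step 2: cell (2,1)='F' (+5 fires, +5 burnt)
  -> target ignites at step 2
Step 3: cell (2,1)='.' (+6 fires, +5 burnt)
Step 4: cell (2,1)='.' (+6 fires, +6 burnt)
Step 5: cell (2,1)='.' (+6 fires, +6 burnt)
Step 6: cell (2,1)='.' (+4 fires, +6 burnt)
Step 7: cell (2,1)='.' (+0 fires, +4 burnt)
  fire out at step 7

2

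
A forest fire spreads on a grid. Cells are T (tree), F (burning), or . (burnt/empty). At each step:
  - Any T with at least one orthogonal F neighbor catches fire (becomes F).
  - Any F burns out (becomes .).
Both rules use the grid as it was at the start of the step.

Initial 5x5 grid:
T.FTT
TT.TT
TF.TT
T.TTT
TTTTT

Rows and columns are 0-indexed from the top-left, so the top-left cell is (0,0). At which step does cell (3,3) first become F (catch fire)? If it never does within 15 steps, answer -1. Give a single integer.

Step 1: cell (3,3)='T' (+3 fires, +2 burnt)
Step 2: cell (3,3)='T' (+4 fires, +3 burnt)
Step 3: cell (3,3)='T' (+4 fires, +4 burnt)
Step 4: cell (3,3)='F' (+3 fires, +4 burnt)
  -> target ignites at step 4
Step 5: cell (3,3)='.' (+4 fires, +3 burnt)
Step 6: cell (3,3)='.' (+1 fires, +4 burnt)
Step 7: cell (3,3)='.' (+0 fires, +1 burnt)
  fire out at step 7

4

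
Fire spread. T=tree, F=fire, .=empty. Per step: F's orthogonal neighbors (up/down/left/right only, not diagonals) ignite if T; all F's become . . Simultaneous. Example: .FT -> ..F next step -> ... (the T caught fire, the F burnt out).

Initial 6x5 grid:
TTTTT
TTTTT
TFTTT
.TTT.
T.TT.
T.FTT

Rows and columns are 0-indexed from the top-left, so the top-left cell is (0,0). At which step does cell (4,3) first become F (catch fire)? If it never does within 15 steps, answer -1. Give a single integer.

Step 1: cell (4,3)='T' (+6 fires, +2 burnt)
Step 2: cell (4,3)='F' (+7 fires, +6 burnt)
  -> target ignites at step 2
Step 3: cell (4,3)='.' (+5 fires, +7 burnt)
Step 4: cell (4,3)='.' (+2 fires, +5 burnt)
Step 5: cell (4,3)='.' (+1 fires, +2 burnt)
Step 6: cell (4,3)='.' (+0 fires, +1 burnt)
  fire out at step 6

2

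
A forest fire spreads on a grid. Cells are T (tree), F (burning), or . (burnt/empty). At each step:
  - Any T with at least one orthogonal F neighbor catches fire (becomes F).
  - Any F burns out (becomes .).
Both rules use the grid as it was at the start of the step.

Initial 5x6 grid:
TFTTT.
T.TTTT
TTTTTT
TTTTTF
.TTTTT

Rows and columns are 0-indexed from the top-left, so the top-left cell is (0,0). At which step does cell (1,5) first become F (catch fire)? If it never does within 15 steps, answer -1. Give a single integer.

Step 1: cell (1,5)='T' (+5 fires, +2 burnt)
Step 2: cell (1,5)='F' (+7 fires, +5 burnt)
  -> target ignites at step 2
Step 3: cell (1,5)='.' (+8 fires, +7 burnt)
Step 4: cell (1,5)='.' (+4 fires, +8 burnt)
Step 5: cell (1,5)='.' (+1 fires, +4 burnt)
Step 6: cell (1,5)='.' (+0 fires, +1 burnt)
  fire out at step 6

2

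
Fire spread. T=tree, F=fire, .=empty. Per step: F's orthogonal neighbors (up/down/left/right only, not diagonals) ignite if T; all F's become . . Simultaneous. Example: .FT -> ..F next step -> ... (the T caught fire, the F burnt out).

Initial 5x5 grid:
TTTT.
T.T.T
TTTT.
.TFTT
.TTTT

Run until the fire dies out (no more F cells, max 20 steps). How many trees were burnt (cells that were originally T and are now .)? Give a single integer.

Answer: 17

Derivation:
Step 1: +4 fires, +1 burnt (F count now 4)
Step 2: +6 fires, +4 burnt (F count now 6)
Step 3: +3 fires, +6 burnt (F count now 3)
Step 4: +3 fires, +3 burnt (F count now 3)
Step 5: +1 fires, +3 burnt (F count now 1)
Step 6: +0 fires, +1 burnt (F count now 0)
Fire out after step 6
Initially T: 18, now '.': 24
Total burnt (originally-T cells now '.'): 17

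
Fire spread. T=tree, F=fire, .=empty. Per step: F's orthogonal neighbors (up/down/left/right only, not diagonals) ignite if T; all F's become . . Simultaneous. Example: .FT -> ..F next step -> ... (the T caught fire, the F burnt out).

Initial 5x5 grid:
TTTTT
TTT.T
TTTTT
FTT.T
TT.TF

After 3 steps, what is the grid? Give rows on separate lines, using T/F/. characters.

Step 1: 5 trees catch fire, 2 burn out
  TTTTT
  TTT.T
  FTTTT
  .FT.F
  FT.F.
Step 2: 5 trees catch fire, 5 burn out
  TTTTT
  FTT.T
  .FTTF
  ..F..
  .F...
Step 3: 5 trees catch fire, 5 burn out
  FTTTT
  .FT.F
  ..FF.
  .....
  .....

FTTTT
.FT.F
..FF.
.....
.....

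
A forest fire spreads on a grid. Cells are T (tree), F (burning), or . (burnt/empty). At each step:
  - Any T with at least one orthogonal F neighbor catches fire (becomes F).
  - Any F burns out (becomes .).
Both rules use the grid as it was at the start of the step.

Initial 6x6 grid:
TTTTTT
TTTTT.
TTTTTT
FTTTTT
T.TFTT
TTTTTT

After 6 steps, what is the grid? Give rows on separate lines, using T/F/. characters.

Step 1: 7 trees catch fire, 2 burn out
  TTTTTT
  TTTTT.
  FTTTTT
  .FTFTT
  F.F.FT
  TTTFTT
Step 2: 9 trees catch fire, 7 burn out
  TTTTTT
  FTTTT.
  .FTFTT
  ..F.FT
  .....F
  FTF.FT
Step 3: 8 trees catch fire, 9 burn out
  FTTTTT
  .FTFT.
  ..F.FT
  .....F
  ......
  .F...F
Step 4: 5 trees catch fire, 8 burn out
  .FTFTT
  ..F.F.
  .....F
  ......
  ......
  ......
Step 5: 2 trees catch fire, 5 burn out
  ..F.FT
  ......
  ......
  ......
  ......
  ......
Step 6: 1 trees catch fire, 2 burn out
  .....F
  ......
  ......
  ......
  ......
  ......

.....F
......
......
......
......
......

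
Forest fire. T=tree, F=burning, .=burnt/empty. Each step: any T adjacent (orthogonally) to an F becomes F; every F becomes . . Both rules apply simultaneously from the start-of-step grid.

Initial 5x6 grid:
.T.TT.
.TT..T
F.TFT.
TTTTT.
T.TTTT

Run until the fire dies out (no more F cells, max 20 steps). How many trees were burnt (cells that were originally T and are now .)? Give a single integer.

Step 1: +4 fires, +2 burnt (F count now 4)
Step 2: +6 fires, +4 burnt (F count now 6)
Step 3: +3 fires, +6 burnt (F count now 3)
Step 4: +2 fires, +3 burnt (F count now 2)
Step 5: +0 fires, +2 burnt (F count now 0)
Fire out after step 5
Initially T: 18, now '.': 27
Total burnt (originally-T cells now '.'): 15

Answer: 15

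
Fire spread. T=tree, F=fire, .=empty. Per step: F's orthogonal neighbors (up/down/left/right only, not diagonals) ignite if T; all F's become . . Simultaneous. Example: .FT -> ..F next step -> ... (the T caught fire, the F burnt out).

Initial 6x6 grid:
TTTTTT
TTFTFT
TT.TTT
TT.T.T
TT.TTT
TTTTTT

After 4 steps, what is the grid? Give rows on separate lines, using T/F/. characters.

Step 1: 6 trees catch fire, 2 burn out
  TTFTFT
  TF.F.F
  TT.TFT
  TT.T.T
  TT.TTT
  TTTTTT
Step 2: 7 trees catch fire, 6 burn out
  TF.F.F
  F.....
  TF.F.F
  TT.T.T
  TT.TTT
  TTTTTT
Step 3: 5 trees catch fire, 7 burn out
  F.....
  ......
  F.....
  TF.F.F
  TT.TTT
  TTTTTT
Step 4: 4 trees catch fire, 5 burn out
  ......
  ......
  ......
  F.....
  TF.FTF
  TTTTTT

......
......
......
F.....
TF.FTF
TTTTTT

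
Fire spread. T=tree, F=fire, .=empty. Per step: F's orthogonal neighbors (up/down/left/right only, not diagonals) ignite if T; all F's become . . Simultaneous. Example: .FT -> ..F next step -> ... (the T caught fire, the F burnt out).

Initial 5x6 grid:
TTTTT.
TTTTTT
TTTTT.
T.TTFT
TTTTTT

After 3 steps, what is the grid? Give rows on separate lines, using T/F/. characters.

Step 1: 4 trees catch fire, 1 burn out
  TTTTT.
  TTTTTT
  TTTTF.
  T.TF.F
  TTTTFT
Step 2: 5 trees catch fire, 4 burn out
  TTTTT.
  TTTTFT
  TTTF..
  T.F...
  TTTF.F
Step 3: 5 trees catch fire, 5 burn out
  TTTTF.
  TTTF.F
  TTF...
  T.....
  TTF...

TTTTF.
TTTF.F
TTF...
T.....
TTF...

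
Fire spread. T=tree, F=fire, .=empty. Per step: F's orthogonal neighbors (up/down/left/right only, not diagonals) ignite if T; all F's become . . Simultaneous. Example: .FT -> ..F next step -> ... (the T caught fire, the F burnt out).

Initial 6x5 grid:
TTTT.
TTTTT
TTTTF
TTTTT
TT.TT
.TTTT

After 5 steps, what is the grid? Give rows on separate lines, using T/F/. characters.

Step 1: 3 trees catch fire, 1 burn out
  TTTT.
  TTTTF
  TTTF.
  TTTTF
  TT.TT
  .TTTT
Step 2: 4 trees catch fire, 3 burn out
  TTTT.
  TTTF.
  TTF..
  TTTF.
  TT.TF
  .TTTT
Step 3: 6 trees catch fire, 4 burn out
  TTTF.
  TTF..
  TF...
  TTF..
  TT.F.
  .TTTF
Step 4: 5 trees catch fire, 6 burn out
  TTF..
  TF...
  F....
  TF...
  TT...
  .TTF.
Step 5: 5 trees catch fire, 5 burn out
  TF...
  F....
  .....
  F....
  TF...
  .TF..

TF...
F....
.....
F....
TF...
.TF..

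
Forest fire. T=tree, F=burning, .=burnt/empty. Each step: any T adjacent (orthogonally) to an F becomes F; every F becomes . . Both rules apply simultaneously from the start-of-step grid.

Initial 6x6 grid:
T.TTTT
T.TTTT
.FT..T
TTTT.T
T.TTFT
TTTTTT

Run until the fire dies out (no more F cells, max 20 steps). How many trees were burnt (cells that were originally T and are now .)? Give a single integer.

Step 1: +5 fires, +2 burnt (F count now 5)
Step 2: +8 fires, +5 burnt (F count now 8)
Step 3: +5 fires, +8 burnt (F count now 5)
Step 4: +5 fires, +5 burnt (F count now 5)
Step 5: +2 fires, +5 burnt (F count now 2)
Step 6: +0 fires, +2 burnt (F count now 0)
Fire out after step 6
Initially T: 27, now '.': 34
Total burnt (originally-T cells now '.'): 25

Answer: 25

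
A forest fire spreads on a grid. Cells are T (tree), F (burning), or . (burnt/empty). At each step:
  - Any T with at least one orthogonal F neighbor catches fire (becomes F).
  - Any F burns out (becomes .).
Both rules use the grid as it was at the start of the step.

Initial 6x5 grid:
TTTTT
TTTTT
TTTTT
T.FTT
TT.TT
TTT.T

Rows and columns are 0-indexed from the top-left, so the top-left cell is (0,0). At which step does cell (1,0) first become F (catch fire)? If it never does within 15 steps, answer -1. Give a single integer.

Step 1: cell (1,0)='T' (+2 fires, +1 burnt)
Step 2: cell (1,0)='T' (+5 fires, +2 burnt)
Step 3: cell (1,0)='T' (+6 fires, +5 burnt)
Step 4: cell (1,0)='F' (+6 fires, +6 burnt)
  -> target ignites at step 4
Step 5: cell (1,0)='.' (+3 fires, +6 burnt)
Step 6: cell (1,0)='.' (+2 fires, +3 burnt)
Step 7: cell (1,0)='.' (+1 fires, +2 burnt)
Step 8: cell (1,0)='.' (+1 fires, +1 burnt)
Step 9: cell (1,0)='.' (+0 fires, +1 burnt)
  fire out at step 9

4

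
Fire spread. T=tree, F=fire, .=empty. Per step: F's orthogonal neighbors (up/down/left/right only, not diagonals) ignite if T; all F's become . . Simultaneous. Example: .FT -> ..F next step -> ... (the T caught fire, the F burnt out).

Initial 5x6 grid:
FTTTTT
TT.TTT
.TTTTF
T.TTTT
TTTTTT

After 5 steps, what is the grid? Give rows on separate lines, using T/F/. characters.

Step 1: 5 trees catch fire, 2 burn out
  .FTTTT
  FT.TTF
  .TTTF.
  T.TTTF
  TTTTTT
Step 2: 7 trees catch fire, 5 burn out
  ..FTTF
  .F.TF.
  .TTF..
  T.TTF.
  TTTTTF
Step 3: 7 trees catch fire, 7 burn out
  ...FF.
  ...F..
  .FF...
  T.TF..
  TTTTF.
Step 4: 2 trees catch fire, 7 burn out
  ......
  ......
  ......
  T.F...
  TTTF..
Step 5: 1 trees catch fire, 2 burn out
  ......
  ......
  ......
  T.....
  TTF...

......
......
......
T.....
TTF...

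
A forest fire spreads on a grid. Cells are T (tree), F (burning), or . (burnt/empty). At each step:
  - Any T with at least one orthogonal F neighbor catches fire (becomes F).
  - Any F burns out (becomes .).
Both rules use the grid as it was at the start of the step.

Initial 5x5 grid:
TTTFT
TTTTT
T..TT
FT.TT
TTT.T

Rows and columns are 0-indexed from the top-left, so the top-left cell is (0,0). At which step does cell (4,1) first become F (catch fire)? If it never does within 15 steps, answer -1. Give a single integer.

Step 1: cell (4,1)='T' (+6 fires, +2 burnt)
Step 2: cell (4,1)='F' (+6 fires, +6 burnt)
  -> target ignites at step 2
Step 3: cell (4,1)='.' (+5 fires, +6 burnt)
Step 4: cell (4,1)='.' (+1 fires, +5 burnt)
Step 5: cell (4,1)='.' (+1 fires, +1 burnt)
Step 6: cell (4,1)='.' (+0 fires, +1 burnt)
  fire out at step 6

2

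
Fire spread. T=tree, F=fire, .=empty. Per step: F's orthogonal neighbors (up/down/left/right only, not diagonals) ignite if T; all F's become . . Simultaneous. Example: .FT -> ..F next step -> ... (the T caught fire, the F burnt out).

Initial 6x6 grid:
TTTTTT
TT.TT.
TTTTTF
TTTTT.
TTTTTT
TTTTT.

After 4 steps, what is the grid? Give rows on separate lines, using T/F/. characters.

Step 1: 1 trees catch fire, 1 burn out
  TTTTTT
  TT.TT.
  TTTTF.
  TTTTT.
  TTTTTT
  TTTTT.
Step 2: 3 trees catch fire, 1 burn out
  TTTTTT
  TT.TF.
  TTTF..
  TTTTF.
  TTTTTT
  TTTTT.
Step 3: 5 trees catch fire, 3 burn out
  TTTTFT
  TT.F..
  TTF...
  TTTF..
  TTTTFT
  TTTTT.
Step 4: 7 trees catch fire, 5 burn out
  TTTF.F
  TT....
  TF....
  TTF...
  TTTF.F
  TTTTF.

TTTF.F
TT....
TF....
TTF...
TTTF.F
TTTTF.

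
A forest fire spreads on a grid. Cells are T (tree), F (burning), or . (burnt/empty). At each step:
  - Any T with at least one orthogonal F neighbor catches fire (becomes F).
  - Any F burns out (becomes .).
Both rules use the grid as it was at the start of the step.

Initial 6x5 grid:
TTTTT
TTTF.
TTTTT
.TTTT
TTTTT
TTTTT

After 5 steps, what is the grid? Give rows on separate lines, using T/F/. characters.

Step 1: 3 trees catch fire, 1 burn out
  TTTFT
  TTF..
  TTTFT
  .TTTT
  TTTTT
  TTTTT
Step 2: 6 trees catch fire, 3 burn out
  TTF.F
  TF...
  TTF.F
  .TTFT
  TTTTT
  TTTTT
Step 3: 6 trees catch fire, 6 burn out
  TF...
  F....
  TF...
  .TF.F
  TTTFT
  TTTTT
Step 4: 6 trees catch fire, 6 burn out
  F....
  .....
  F....
  .F...
  TTF.F
  TTTFT
Step 5: 3 trees catch fire, 6 burn out
  .....
  .....
  .....
  .....
  TF...
  TTF.F

.....
.....
.....
.....
TF...
TTF.F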